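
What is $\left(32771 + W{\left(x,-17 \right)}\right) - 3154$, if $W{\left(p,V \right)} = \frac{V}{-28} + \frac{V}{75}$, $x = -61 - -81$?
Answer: $\frac{62196499}{2100} \approx 29617.0$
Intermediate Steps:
$x = 20$ ($x = -61 + 81 = 20$)
$W{\left(p,V \right)} = - \frac{47 V}{2100}$ ($W{\left(p,V \right)} = V \left(- \frac{1}{28}\right) + V \frac{1}{75} = - \frac{V}{28} + \frac{V}{75} = - \frac{47 V}{2100}$)
$\left(32771 + W{\left(x,-17 \right)}\right) - 3154 = \left(32771 - - \frac{799}{2100}\right) - 3154 = \left(32771 + \frac{799}{2100}\right) - 3154 = \frac{68819899}{2100} - 3154 = \frac{62196499}{2100}$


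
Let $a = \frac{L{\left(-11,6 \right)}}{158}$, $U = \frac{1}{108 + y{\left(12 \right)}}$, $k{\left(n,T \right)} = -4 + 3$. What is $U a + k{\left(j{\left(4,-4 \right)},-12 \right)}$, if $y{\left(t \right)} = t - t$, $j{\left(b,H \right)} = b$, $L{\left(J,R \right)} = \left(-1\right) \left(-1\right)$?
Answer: $- \frac{17063}{17064} \approx -0.99994$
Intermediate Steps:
$L{\left(J,R \right)} = 1$
$y{\left(t \right)} = 0$
$k{\left(n,T \right)} = -1$
$U = \frac{1}{108}$ ($U = \frac{1}{108 + 0} = \frac{1}{108} \approx 0.0092593$)
$a = \frac{1}{158}$ ($a = 1 \cdot \frac{1}{158} = \frac{1}{158} \approx 0.0063291$)
$U a + k{\left(j{\left(4,-4 \right)},-12 \right)} = \frac{1}{108} \cdot \frac{1}{158} - 1 = \frac{1}{17064} - 1 = - \frac{17063}{17064}$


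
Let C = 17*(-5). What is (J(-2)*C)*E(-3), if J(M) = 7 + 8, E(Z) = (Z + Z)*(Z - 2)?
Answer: -38250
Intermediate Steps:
E(Z) = 2*Z*(-2 + Z) (E(Z) = (2*Z)*(-2 + Z) = 2*Z*(-2 + Z))
J(M) = 15
C = -85
(J(-2)*C)*E(-3) = (15*(-85))*(2*(-3)*(-2 - 3)) = -2550*(-3)*(-5) = -1275*30 = -38250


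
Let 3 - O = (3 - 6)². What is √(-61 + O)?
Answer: I*√67 ≈ 8.1853*I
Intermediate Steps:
O = -6 (O = 3 - (3 - 6)² = 3 - 1*(-3)² = 3 - 1*9 = 3 - 9 = -6)
√(-61 + O) = √(-61 - 6) = √(-67) = I*√67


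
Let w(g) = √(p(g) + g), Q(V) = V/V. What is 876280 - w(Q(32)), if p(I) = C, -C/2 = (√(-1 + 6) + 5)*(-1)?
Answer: 876280 - √(11 + 2*√5) ≈ 8.7628e+5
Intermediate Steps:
Q(V) = 1
C = 10 + 2*√5 (C = -2*(√(-1 + 6) + 5)*(-1) = -2*(√5 + 5)*(-1) = -2*(5 + √5)*(-1) = -2*(-5 - √5) = 10 + 2*√5 ≈ 14.472)
p(I) = 10 + 2*√5
w(g) = √(10 + g + 2*√5) (w(g) = √((10 + 2*√5) + g) = √(10 + g + 2*√5))
876280 - w(Q(32)) = 876280 - √(10 + 1 + 2*√5) = 876280 - √(11 + 2*√5)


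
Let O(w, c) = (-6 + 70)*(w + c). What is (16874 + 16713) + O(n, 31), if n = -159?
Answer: 25395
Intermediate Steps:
O(w, c) = 64*c + 64*w (O(w, c) = 64*(c + w) = 64*c + 64*w)
(16874 + 16713) + O(n, 31) = (16874 + 16713) + (64*31 + 64*(-159)) = 33587 + (1984 - 10176) = 33587 - 8192 = 25395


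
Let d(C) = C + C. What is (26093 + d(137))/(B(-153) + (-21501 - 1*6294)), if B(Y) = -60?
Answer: -8789/9285 ≈ -0.94658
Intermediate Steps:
d(C) = 2*C
(26093 + d(137))/(B(-153) + (-21501 - 1*6294)) = (26093 + 2*137)/(-60 + (-21501 - 1*6294)) = (26093 + 274)/(-60 + (-21501 - 6294)) = 26367/(-60 - 27795) = 26367/(-27855) = 26367*(-1/27855) = -8789/9285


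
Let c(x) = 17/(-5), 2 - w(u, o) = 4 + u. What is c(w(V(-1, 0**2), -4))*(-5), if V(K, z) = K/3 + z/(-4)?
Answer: 17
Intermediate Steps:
V(K, z) = -z/4 + K/3 (V(K, z) = K*(1/3) + z*(-1/4) = K/3 - z/4 = -z/4 + K/3)
w(u, o) = -2 - u (w(u, o) = 2 - (4 + u) = 2 + (-4 - u) = -2 - u)
c(x) = -17/5 (c(x) = 17*(-1/5) = -17/5)
c(w(V(-1, 0**2), -4))*(-5) = -17/5*(-5) = 17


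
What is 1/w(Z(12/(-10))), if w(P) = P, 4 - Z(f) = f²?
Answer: 25/64 ≈ 0.39063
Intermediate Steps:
Z(f) = 4 - f²
1/w(Z(12/(-10))) = 1/(4 - (12/(-10))²) = 1/(4 - (12*(-⅒))²) = 1/(4 - (-6/5)²) = 1/(4 - 1*36/25) = 1/(4 - 36/25) = 1/(64/25) = 25/64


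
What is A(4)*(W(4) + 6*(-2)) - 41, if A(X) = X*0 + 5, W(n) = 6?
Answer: -71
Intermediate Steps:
A(X) = 5 (A(X) = 0 + 5 = 5)
A(4)*(W(4) + 6*(-2)) - 41 = 5*(6 + 6*(-2)) - 41 = 5*(6 - 12) - 41 = 5*(-6) - 41 = -30 - 41 = -71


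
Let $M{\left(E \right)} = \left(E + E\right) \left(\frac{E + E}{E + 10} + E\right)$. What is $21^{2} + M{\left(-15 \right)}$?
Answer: $711$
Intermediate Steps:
$M{\left(E \right)} = 2 E \left(E + \frac{2 E}{10 + E}\right)$ ($M{\left(E \right)} = 2 E \left(\frac{2 E}{10 + E} + E\right) = 2 E \left(E + \frac{2 E}{10 + E}\right)$)
$21^{2} + M{\left(-15 \right)} = 21^{2} + \frac{2 \left(-15\right)^{2} \left(12 - 15\right)}{10 - 15} = 441 + 2 \cdot 225 \frac{1}{-5} \left(-3\right) = 441 + 2 \cdot 225 \left(- \frac{1}{5}\right) \left(-3\right) = 441 + 270 = 711$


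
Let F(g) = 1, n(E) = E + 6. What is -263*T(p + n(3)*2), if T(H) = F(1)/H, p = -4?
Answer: -263/14 ≈ -18.786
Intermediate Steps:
n(E) = 6 + E
T(H) = 1/H
-263*T(p + n(3)*2) = -263/(-4 + (6 + 3)*2) = -263/(-4 + 9*2) = -263/(-4 + 18) = -263/14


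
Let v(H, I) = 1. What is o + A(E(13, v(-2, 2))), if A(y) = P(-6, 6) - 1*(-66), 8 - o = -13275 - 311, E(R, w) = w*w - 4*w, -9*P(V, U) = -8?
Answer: 122948/9 ≈ 13661.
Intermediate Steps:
P(V, U) = 8/9 (P(V, U) = -⅑*(-8) = 8/9)
E(R, w) = w² - 4*w
o = 13594 (o = 8 - (-13275 - 311) = 8 - 1*(-13586) = 8 + 13586 = 13594)
A(y) = 602/9 (A(y) = 8/9 - 1*(-66) = 8/9 + 66 = 602/9)
o + A(E(13, v(-2, 2))) = 13594 + 602/9 = 122948/9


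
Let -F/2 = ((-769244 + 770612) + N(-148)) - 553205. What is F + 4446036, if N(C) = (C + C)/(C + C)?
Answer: 5549708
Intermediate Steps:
N(C) = 1 (N(C) = (2*C)/((2*C)) = (2*C)*(1/(2*C)) = 1)
F = 1103672 (F = -2*(((-769244 + 770612) + 1) - 553205) = -2*((1368 + 1) - 553205) = -2*(1369 - 553205) = -2*(-551836) = 1103672)
F + 4446036 = 1103672 + 4446036 = 5549708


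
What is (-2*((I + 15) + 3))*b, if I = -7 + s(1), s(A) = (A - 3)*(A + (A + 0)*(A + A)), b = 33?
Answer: -330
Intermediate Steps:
s(A) = (-3 + A)*(A + 2*A**2) (s(A) = (-3 + A)*(A + A*(2*A)) = (-3 + A)*(A + 2*A**2))
I = -13 (I = -7 + 1*(-3 - 5*1 + 2*1**2) = -7 + 1*(-3 - 5 + 2*1) = -7 + 1*(-3 - 5 + 2) = -7 + 1*(-6) = -7 - 6 = -13)
(-2*((I + 15) + 3))*b = -2*((-13 + 15) + 3)*33 = -2*(2 + 3)*33 = -2*5*33 = -10*33 = -330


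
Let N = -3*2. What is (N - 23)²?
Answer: 841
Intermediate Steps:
N = -6
(N - 23)² = (-6 - 23)² = (-29)² = 841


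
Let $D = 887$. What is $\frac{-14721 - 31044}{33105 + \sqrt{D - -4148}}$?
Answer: $- \frac{303010065}{219187198} + \frac{9153 \sqrt{5035}}{219187198} \approx -1.3795$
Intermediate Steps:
$\frac{-14721 - 31044}{33105 + \sqrt{D - -4148}} = \frac{-14721 - 31044}{33105 + \sqrt{887 - -4148}} = - \frac{45765}{33105 + \sqrt{887 + 4148}} = - \frac{45765}{33105 + \sqrt{5035}}$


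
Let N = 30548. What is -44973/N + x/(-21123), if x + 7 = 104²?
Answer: -142239779/71696156 ≈ -1.9839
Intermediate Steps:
x = 10809 (x = -7 + 104² = -7 + 10816 = 10809)
-44973/N + x/(-21123) = -44973/30548 + 10809/(-21123) = -44973*1/30548 + 10809*(-1/21123) = -44973/30548 - 1201/2347 = -142239779/71696156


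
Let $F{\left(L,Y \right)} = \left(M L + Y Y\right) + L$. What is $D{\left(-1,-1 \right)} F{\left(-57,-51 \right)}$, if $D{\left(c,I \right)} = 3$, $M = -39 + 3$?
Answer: $13788$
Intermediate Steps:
$M = -36$
$F{\left(L,Y \right)} = Y^{2} - 35 L$ ($F{\left(L,Y \right)} = \left(- 36 L + Y Y\right) + L = \left(- 36 L + Y^{2}\right) + L = \left(Y^{2} - 36 L\right) + L = Y^{2} - 35 L$)
$D{\left(-1,-1 \right)} F{\left(-57,-51 \right)} = 3 \left(\left(-51\right)^{2} - -1995\right) = 3 \left(2601 + 1995\right) = 3 \cdot 4596 = 13788$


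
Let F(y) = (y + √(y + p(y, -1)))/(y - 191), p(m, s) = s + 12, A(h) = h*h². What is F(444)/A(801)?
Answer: 148/43340789151 + √455/130022367453 ≈ 3.5789e-9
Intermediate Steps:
A(h) = h³
p(m, s) = 12 + s
F(y) = (y + √(11 + y))/(-191 + y) (F(y) = (y + √(y + (12 - 1)))/(y - 191) = (y + √(y + 11))/(-191 + y) = (y + √(11 + y))/(-191 + y))
F(444)/A(801) = ((444 + √(11 + 444))/(-191 + 444))/(801³) = ((444 + √455)/253)/513922401 = ((444 + √455)/253)*(1/513922401) = (444/253 + √455/253)*(1/513922401) = 148/43340789151 + √455/130022367453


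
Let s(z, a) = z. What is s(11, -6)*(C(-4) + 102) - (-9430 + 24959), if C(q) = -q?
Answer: -14363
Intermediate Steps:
s(11, -6)*(C(-4) + 102) - (-9430 + 24959) = 11*(-1*(-4) + 102) - (-9430 + 24959) = 11*(4 + 102) - 1*15529 = 11*106 - 15529 = 1166 - 15529 = -14363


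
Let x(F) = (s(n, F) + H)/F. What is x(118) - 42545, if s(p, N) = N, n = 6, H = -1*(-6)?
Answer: -2510093/59 ≈ -42544.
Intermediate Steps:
H = 6
x(F) = (6 + F)/F (x(F) = (F + 6)/F = (6 + F)/F)
x(118) - 42545 = (6 + 118)/118 - 42545 = (1/118)*124 - 42545 = 62/59 - 42545 = -2510093/59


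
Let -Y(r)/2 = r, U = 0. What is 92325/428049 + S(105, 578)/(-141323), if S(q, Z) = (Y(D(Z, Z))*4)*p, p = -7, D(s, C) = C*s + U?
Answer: -380723542501/2880627087 ≈ -132.17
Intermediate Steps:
D(s, C) = C*s (D(s, C) = C*s + 0 = C*s)
Y(r) = -2*r
S(q, Z) = 56*Z² (S(q, Z) = (-2*Z*Z*4)*(-7) = (-2*Z²*4)*(-7) = -8*Z²*(-7) = 56*Z²)
92325/428049 + S(105, 578)/(-141323) = 92325/428049 + (56*578²)/(-141323) = 92325*(1/428049) + (56*334084)*(-1/141323) = 30775/142683 + 18708704*(-1/141323) = 30775/142683 - 2672672/20189 = -380723542501/2880627087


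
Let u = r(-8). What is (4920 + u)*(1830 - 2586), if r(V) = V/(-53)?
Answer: -197140608/53 ≈ -3.7196e+6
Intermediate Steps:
r(V) = -V/53 (r(V) = V*(-1/53) = -V/53)
u = 8/53 (u = -1/53*(-8) = 8/53 ≈ 0.15094)
(4920 + u)*(1830 - 2586) = (4920 + 8/53)*(1830 - 2586) = (260768/53)*(-756) = -197140608/53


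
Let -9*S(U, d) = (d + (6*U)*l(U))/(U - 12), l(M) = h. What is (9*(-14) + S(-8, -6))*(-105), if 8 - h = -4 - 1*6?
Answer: 27475/2 ≈ 13738.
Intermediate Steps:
h = 18 (h = 8 - (-4 - 1*6) = 8 - (-4 - 6) = 8 - 1*(-10) = 8 + 10 = 18)
l(M) = 18
S(U, d) = -(d + 108*U)/(9*(-12 + U)) (S(U, d) = -(d + (6*U)*18)/(9*(U - 12)) = -(d + 108*U)/(9*(-12 + U)))
(9*(-14) + S(-8, -6))*(-105) = (9*(-14) + (-1*(-6) - 108*(-8))/(9*(-12 - 8)))*(-105) = (-126 + (⅑)*(6 + 864)/(-20))*(-105) = (-126 + (⅑)*(-1/20)*870)*(-105) = (-126 - 29/6)*(-105) = -785/6*(-105) = 27475/2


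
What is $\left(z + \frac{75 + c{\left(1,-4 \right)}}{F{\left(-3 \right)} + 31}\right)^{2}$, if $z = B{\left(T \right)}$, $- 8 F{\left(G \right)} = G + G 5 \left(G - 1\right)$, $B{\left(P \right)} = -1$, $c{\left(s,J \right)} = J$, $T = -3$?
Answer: $\frac{142129}{36481} \approx 3.896$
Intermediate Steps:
$F{\left(G \right)} = - \frac{G}{8} - \frac{5 G \left(-1 + G\right)}{8}$ ($F{\left(G \right)} = - \frac{G + G 5 \left(G - 1\right)}{8} = - \frac{G + 5 G \left(G - 1\right)}{8} = - \frac{G + 5 G \left(-1 + G\right)}{8} = - \frac{G}{8} - \frac{5 G \left(-1 + G\right)}{8}$)
$z = -1$
$\left(z + \frac{75 + c{\left(1,-4 \right)}}{F{\left(-3 \right)} + 31}\right)^{2} = \left(-1 + \frac{75 - 4}{\frac{1}{8} \left(-3\right) \left(4 - -15\right) + 31}\right)^{2} = \left(-1 + \frac{71}{\frac{1}{8} \left(-3\right) \left(4 + 15\right) + 31}\right)^{2} = \left(-1 + \frac{71}{\frac{1}{8} \left(-3\right) 19 + 31}\right)^{2} = \left(-1 + \frac{71}{- \frac{57}{8} + 31}\right)^{2} = \left(-1 + \frac{71}{\frac{191}{8}}\right)^{2} = \left(-1 + 71 \cdot \frac{8}{191}\right)^{2} = \left(-1 + \frac{568}{191}\right)^{2} = \left(\frac{377}{191}\right)^{2} = \frac{142129}{36481}$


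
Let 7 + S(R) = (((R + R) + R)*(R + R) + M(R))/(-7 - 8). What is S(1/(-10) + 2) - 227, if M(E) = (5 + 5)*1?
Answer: -177083/750 ≈ -236.11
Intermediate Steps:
M(E) = 10 (M(E) = 10*1 = 10)
S(R) = -23/3 - 2*R²/5 (S(R) = -7 + (((R + R) + R)*(R + R) + 10)/(-7 - 8) = -7 + ((2*R + R)*(2*R) + 10)/(-15) = -7 + ((3*R)*(2*R) + 10)*(-1/15) = -7 + (6*R² + 10)*(-1/15) = -7 + (10 + 6*R²)*(-1/15) = -7 + (-⅔ - 2*R²/5) = -23/3 - 2*R²/5)
S(1/(-10) + 2) - 227 = (-23/3 - 2*(1/(-10) + 2)²/5) - 227 = (-23/3 - 2*(-⅒ + 2)²/5) - 227 = (-23/3 - 2*(19/10)²/5) - 227 = (-23/3 - ⅖*361/100) - 227 = (-23/3 - 361/250) - 227 = -6833/750 - 227 = -177083/750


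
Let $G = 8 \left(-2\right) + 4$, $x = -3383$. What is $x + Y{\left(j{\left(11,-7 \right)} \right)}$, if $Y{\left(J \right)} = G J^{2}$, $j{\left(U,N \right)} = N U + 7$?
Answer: $-62183$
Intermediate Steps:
$j{\left(U,N \right)} = 7 + N U$
$G = -12$ ($G = -16 + 4 = -12$)
$Y{\left(J \right)} = - 12 J^{2}$
$x + Y{\left(j{\left(11,-7 \right)} \right)} = -3383 - 12 \left(7 - 77\right)^{2} = -3383 - 12 \left(-70\right)^{2} = -3383 - 58800 = -62183$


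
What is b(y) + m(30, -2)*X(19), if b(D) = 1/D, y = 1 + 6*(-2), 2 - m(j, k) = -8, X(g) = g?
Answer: 2089/11 ≈ 189.91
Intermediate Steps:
m(j, k) = 10 (m(j, k) = 2 - 1*(-8) = 2 + 8 = 10)
y = -11 (y = 1 - 12 = -11)
b(y) + m(30, -2)*X(19) = 1/(-11) + 10*19 = -1/11 + 190 = 2089/11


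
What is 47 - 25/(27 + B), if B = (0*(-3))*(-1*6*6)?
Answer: 1244/27 ≈ 46.074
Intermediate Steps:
B = 0 (B = 0*(-6*6) = 0*(-36) = 0)
47 - 25/(27 + B) = 47 - 25/(27 + 0) = 47 - 25/27 = 1244/27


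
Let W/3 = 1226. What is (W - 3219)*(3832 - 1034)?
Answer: 1284282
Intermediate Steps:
W = 3678 (W = 3*1226 = 3678)
(W - 3219)*(3832 - 1034) = (3678 - 3219)*(3832 - 1034) = 459*2798 = 1284282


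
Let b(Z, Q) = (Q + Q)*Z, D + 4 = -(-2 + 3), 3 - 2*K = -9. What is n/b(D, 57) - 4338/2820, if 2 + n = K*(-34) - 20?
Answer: -30589/26790 ≈ -1.1418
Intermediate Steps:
K = 6 (K = 3/2 - ½*(-9) = 3/2 + 9/2 = 6)
n = -226 (n = -2 + (6*(-34) - 20) = -2 + (-204 - 20) = -2 - 224 = -226)
D = -5 (D = -4 - (-2 + 3) = -4 - 1*1 = -4 - 1 = -5)
b(Z, Q) = 2*Q*Z (b(Z, Q) = (2*Q)*Z = 2*Q*Z)
n/b(D, 57) - 4338/2820 = -226/(2*57*(-5)) - 4338/2820 = -226/(-570) - 4338*1/2820 = -226*(-1/570) - 723/470 = 113/285 - 723/470 = -30589/26790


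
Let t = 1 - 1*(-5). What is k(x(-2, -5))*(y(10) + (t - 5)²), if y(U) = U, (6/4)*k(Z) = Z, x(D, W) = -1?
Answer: -22/3 ≈ -7.3333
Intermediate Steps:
t = 6 (t = 1 + 5 = 6)
k(Z) = 2*Z/3
k(x(-2, -5))*(y(10) + (t - 5)²) = ((⅔)*(-1))*(10 + (6 - 5)²) = -2*(10 + 1²)/3 = -2*(10 + 1)/3 = -⅔*11 = -22/3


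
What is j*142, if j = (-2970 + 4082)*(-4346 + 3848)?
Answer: -78636192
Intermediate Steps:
j = -553776 (j = 1112*(-498) = -553776)
j*142 = -553776*142 = -78636192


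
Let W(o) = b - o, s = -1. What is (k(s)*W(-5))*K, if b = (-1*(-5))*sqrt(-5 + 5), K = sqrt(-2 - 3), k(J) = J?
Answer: -5*I*sqrt(5) ≈ -11.18*I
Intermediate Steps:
K = I*sqrt(5) (K = sqrt(-5) = I*sqrt(5) ≈ 2.2361*I)
b = 0 (b = 5*sqrt(0) = 5*0 = 0)
W(o) = -o (W(o) = 0 - o = -o)
(k(s)*W(-5))*K = (-(-1)*(-5))*(I*sqrt(5)) = (-1*5)*(I*sqrt(5)) = -5*I*sqrt(5)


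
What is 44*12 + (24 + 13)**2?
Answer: 1897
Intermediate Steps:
44*12 + (24 + 13)**2 = 528 + 37**2 = 528 + 1369 = 1897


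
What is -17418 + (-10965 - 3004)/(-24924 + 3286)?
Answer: -376876715/21638 ≈ -17417.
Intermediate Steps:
-17418 + (-10965 - 3004)/(-24924 + 3286) = -17418 - 13969/(-21638) = -17418 - 13969*(-1/21638) = -17418 + 13969/21638 = -376876715/21638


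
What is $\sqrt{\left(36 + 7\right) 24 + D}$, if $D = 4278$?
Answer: $3 \sqrt{590} \approx 72.87$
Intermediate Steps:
$\sqrt{\left(36 + 7\right) 24 + D} = \sqrt{\left(36 + 7\right) 24 + 4278} = \sqrt{43 \cdot 24 + 4278} = \sqrt{1032 + 4278} = \sqrt{5310} = 3 \sqrt{590}$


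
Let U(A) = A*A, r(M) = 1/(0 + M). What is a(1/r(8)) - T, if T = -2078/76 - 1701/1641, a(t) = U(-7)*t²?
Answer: 65774775/20786 ≈ 3164.4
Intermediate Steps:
r(M) = 1/M
U(A) = A²
a(t) = 49*t² (a(t) = (-7)²*t² = 49*t²)
T = -589879/20786 (T = -2078*1/76 - 1701*1/1641 = -1039/38 - 567/547 = -589879/20786 ≈ -28.379)
a(1/r(8)) - T = 49*(1/(1/8))² - 1*(-589879/20786) = 49*(1/(⅛))² + 589879/20786 = 49*8² + 589879/20786 = 49*64 + 589879/20786 = 3136 + 589879/20786 = 65774775/20786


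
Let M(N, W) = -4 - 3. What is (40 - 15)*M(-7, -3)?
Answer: -175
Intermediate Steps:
M(N, W) = -7
(40 - 15)*M(-7, -3) = (40 - 15)*(-7) = 25*(-7) = -175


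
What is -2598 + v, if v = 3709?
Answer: 1111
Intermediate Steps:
-2598 + v = -2598 + 3709 = 1111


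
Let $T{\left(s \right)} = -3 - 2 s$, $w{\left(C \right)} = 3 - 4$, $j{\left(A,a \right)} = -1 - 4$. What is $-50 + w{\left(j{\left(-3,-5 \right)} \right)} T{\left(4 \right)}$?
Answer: $-39$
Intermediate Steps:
$j{\left(A,a \right)} = -5$ ($j{\left(A,a \right)} = -1 - 4 = -5$)
$w{\left(C \right)} = -1$ ($w{\left(C \right)} = 3 - 4 = -1$)
$-50 + w{\left(j{\left(-3,-5 \right)} \right)} T{\left(4 \right)} = -50 - \left(-3 - 8\right) = -50 - -11 = -50 + 11 = -39$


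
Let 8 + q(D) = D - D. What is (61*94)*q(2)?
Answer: -45872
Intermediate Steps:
q(D) = -8 (q(D) = -8 + (D - D) = -8 + 0 = -8)
(61*94)*q(2) = (61*94)*(-8) = 5734*(-8) = -45872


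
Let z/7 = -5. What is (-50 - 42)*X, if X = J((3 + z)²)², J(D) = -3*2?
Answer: -3312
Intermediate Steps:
z = -35 (z = 7*(-5) = -35)
J(D) = -6
X = 36 (X = (-6)² = 36)
(-50 - 42)*X = (-50 - 42)*36 = -92*36 = -3312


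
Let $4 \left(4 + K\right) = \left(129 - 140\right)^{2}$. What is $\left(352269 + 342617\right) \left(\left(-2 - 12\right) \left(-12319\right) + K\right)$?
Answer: $\frac{239724899267}{2} \approx 1.1986 \cdot 10^{11}$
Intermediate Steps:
$K = \frac{105}{4}$ ($K = -4 + \frac{\left(129 - 140\right)^{2}}{4} = -4 + \frac{\left(-11\right)^{2}}{4} = -4 + \frac{1}{4} \cdot 121 = -4 + \frac{121}{4} = \frac{105}{4} \approx 26.25$)
$\left(352269 + 342617\right) \left(\left(-2 - 12\right) \left(-12319\right) + K\right) = \left(352269 + 342617\right) \left(\left(-2 - 12\right) \left(-12319\right) + \frac{105}{4}\right) = 694886 \left(\left(-2 - 12\right) \left(-12319\right) + \frac{105}{4}\right) = 694886 \left(\left(-14\right) \left(-12319\right) + \frac{105}{4}\right) = 694886 \left(172466 + \frac{105}{4}\right) = 694886 \cdot \frac{689969}{4} = \frac{239724899267}{2}$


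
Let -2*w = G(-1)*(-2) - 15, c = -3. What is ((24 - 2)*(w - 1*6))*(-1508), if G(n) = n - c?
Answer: -116116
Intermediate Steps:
G(n) = 3 + n (G(n) = n - 1*(-3) = n + 3 = 3 + n)
w = 19/2 (w = -((3 - 1)*(-2) - 15)/2 = -(2*(-2) - 15)/2 = -(-4 - 15)/2 = -½*(-19) = 19/2 ≈ 9.5000)
((24 - 2)*(w - 1*6))*(-1508) = ((24 - 2)*(19/2 - 1*6))*(-1508) = (22*(19/2 - 6))*(-1508) = (22*(7/2))*(-1508) = 77*(-1508) = -116116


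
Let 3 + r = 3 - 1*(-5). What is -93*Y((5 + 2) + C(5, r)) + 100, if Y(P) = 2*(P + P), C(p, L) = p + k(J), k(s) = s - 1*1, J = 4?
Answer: -5480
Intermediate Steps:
r = 5 (r = -3 + (3 - 1*(-5)) = -3 + (3 + 5) = -3 + 8 = 5)
k(s) = -1 + s (k(s) = s - 1 = -1 + s)
C(p, L) = 3 + p (C(p, L) = p + (-1 + 4) = p + 3 = 3 + p)
Y(P) = 4*P (Y(P) = 2*(2*P) = 4*P)
-93*Y((5 + 2) + C(5, r)) + 100 = -372*((5 + 2) + (3 + 5)) + 100 = -372*(7 + 8) + 100 = -372*15 + 100 = -93*60 + 100 = -5580 + 100 = -5480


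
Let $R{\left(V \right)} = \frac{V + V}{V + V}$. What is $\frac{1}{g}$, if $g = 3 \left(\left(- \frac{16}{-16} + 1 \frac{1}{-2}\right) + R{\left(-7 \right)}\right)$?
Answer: $\frac{2}{9} \approx 0.22222$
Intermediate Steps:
$R{\left(V \right)} = 1$ ($R{\left(V \right)} = \frac{2 V}{2 V} = 2 V \frac{1}{2 V} = 1$)
$g = \frac{9}{2}$ ($g = 3 \left(\left(- \frac{16}{-16} + 1 \frac{1}{-2}\right) + 1\right) = 3 \left(\left(\left(-16\right) \left(- \frac{1}{16}\right) + 1 \left(- \frac{1}{2}\right)\right) + 1\right) = 3 \left(\left(1 - \frac{1}{2}\right) + 1\right) = 3 \left(\frac{1}{2} + 1\right) = 3 \cdot \frac{3}{2} = \frac{9}{2} \approx 4.5$)
$\frac{1}{g} = \frac{1}{\frac{9}{2}} = \frac{2}{9}$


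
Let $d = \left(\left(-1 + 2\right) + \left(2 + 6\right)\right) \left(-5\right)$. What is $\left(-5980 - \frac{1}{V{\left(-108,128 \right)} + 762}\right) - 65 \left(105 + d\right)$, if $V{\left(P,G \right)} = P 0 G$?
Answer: $- \frac{7528561}{762} \approx -9880.0$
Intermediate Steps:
$V{\left(P,G \right)} = 0$ ($V{\left(P,G \right)} = 0 G = 0$)
$d = -45$ ($d = \left(1 + 8\right) \left(-5\right) = 9 \left(-5\right) = -45$)
$\left(-5980 - \frac{1}{V{\left(-108,128 \right)} + 762}\right) - 65 \left(105 + d\right) = \left(-5980 - \frac{1}{0 + 762}\right) - 65 \left(105 - 45\right) = \left(-5980 - \frac{1}{762}\right) - 65 \cdot 60 = \left(-5980 - \frac{1}{762}\right) - 3900 = - \frac{4556761}{762} - 3900 = - \frac{7528561}{762}$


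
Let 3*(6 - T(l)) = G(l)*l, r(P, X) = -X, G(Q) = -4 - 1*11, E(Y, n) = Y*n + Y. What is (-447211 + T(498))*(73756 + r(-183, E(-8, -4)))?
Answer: -32789726380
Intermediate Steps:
E(Y, n) = Y + Y*n
G(Q) = -15 (G(Q) = -4 - 11 = -15)
T(l) = 6 + 5*l (T(l) = 6 - (-5)*l = 6 + 5*l)
(-447211 + T(498))*(73756 + r(-183, E(-8, -4))) = (-447211 + (6 + 5*498))*(73756 - (-8)*(1 - 4)) = (-447211 + (6 + 2490))*(73756 - (-8)*(-3)) = (-447211 + 2496)*(73756 - 1*24) = -444715*(73756 - 24) = -444715*73732 = -32789726380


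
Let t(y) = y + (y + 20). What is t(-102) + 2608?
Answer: 2424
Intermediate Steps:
t(y) = 20 + 2*y (t(y) = y + (20 + y) = 20 + 2*y)
t(-102) + 2608 = (20 + 2*(-102)) + 2608 = (20 - 204) + 2608 = -184 + 2608 = 2424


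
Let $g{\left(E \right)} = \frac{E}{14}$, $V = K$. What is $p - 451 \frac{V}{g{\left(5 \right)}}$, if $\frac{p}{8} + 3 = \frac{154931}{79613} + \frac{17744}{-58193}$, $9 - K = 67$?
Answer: $\frac{1696378825534868}{23164596545} \approx 73232.0$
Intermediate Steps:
$K = -58$ ($K = 9 - 67 = -58$)
$V = -58$
$g{\left(E \right)} = \frac{E}{14}$ ($g{\left(E \right)} = E \frac{1}{14} = \frac{E}{14}$)
$p = - \frac{50364090528}{4632919309}$ ($p = -24 + 8 \left(\frac{154931}{79613} + \frac{17744}{-58193}\right) = -24 + 8 \left(154931 \cdot \frac{1}{79613} + 17744 \left(- \frac{1}{58193}\right)\right) = -24 + 8 \left(\frac{154931}{79613} - \frac{17744}{58193}\right) = -24 + 8 \cdot \frac{7603246611}{4632919309} = -24 + \frac{60825972888}{4632919309} = - \frac{50364090528}{4632919309} \approx -10.871$)
$p - 451 \frac{V}{g{\left(5 \right)}} = - \frac{50364090528}{4632919309} - 451 \left(- \frac{58}{\frac{1}{14} \cdot 5}\right) = - \frac{50364090528}{4632919309} - 451 \left(- \frac{58}{\frac{5}{14}}\right) = - \frac{50364090528}{4632919309} - 451 \left(\left(-58\right) \frac{14}{5}\right) = - \frac{50364090528}{4632919309} - - \frac{366212}{5} = - \frac{50364090528}{4632919309} + \frac{366212}{5} = \frac{1696378825534868}{23164596545}$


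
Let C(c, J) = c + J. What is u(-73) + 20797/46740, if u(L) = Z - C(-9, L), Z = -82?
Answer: 20797/46740 ≈ 0.44495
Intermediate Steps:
C(c, J) = J + c
u(L) = -73 - L (u(L) = -82 - (L - 9) = -82 - (-9 + L) = -82 + (9 - L) = -73 - L)
u(-73) + 20797/46740 = (-73 - 1*(-73)) + 20797/46740 = (-73 + 73) + 20797*(1/46740) = 0 + 20797/46740 = 20797/46740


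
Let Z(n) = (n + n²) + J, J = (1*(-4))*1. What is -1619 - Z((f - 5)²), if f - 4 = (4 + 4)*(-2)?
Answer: -85425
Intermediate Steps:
J = -4 (J = -4*1 = -4)
f = -12 (f = 4 + (4 + 4)*(-2) = 4 + 8*(-2) = 4 - 16 = -12)
Z(n) = -4 + n + n² (Z(n) = (n + n²) - 4 = -4 + n + n²)
-1619 - Z((f - 5)²) = -1619 - (-4 + (-12 - 5)² + ((-12 - 5)²)²) = -1619 - (-4 + (-17)² + ((-17)²)²) = -1619 - (-4 + 289 + 289²) = -1619 - (-4 + 289 + 83521) = -1619 - 1*83806 = -1619 - 83806 = -85425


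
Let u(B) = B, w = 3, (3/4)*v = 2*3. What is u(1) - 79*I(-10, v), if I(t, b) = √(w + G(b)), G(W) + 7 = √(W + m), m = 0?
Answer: 1 - 79*√(-4 + 2*√2) ≈ 1.0 - 85.509*I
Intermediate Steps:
v = 8 (v = 4*(2*3)/3 = (4/3)*6 = 8)
G(W) = -7 + √W (G(W) = -7 + √(W + 0) = -7 + √W)
I(t, b) = √(-4 + √b) (I(t, b) = √(3 + (-7 + √b)) = √(-4 + √b))
u(1) - 79*I(-10, v) = 1 - 79*√(-4 + √8) = 1 - 79*√(-4 + 2*√2)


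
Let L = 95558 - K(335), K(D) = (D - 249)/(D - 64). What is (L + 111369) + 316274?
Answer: 141787385/271 ≈ 5.2320e+5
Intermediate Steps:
K(D) = (-249 + D)/(-64 + D)
L = 25896132/271 (L = 95558 - (-249 + 335)/(-64 + 335) = 95558 - 86/271 = 25896132/271 ≈ 95558.)
(L + 111369) + 316274 = (25896132/271 + 111369) + 316274 = 56077131/271 + 316274 = 141787385/271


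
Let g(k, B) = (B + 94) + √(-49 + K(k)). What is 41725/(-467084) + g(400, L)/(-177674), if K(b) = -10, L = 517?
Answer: -3849417987/41494341308 - I*√59/177674 ≈ -0.09277 - 4.3232e-5*I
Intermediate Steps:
g(k, B) = 94 + B + I*√59 (g(k, B) = (B + 94) + √(-49 - 10) = (94 + B) + √(-59) = (94 + B) + I*√59 = 94 + B + I*√59)
41725/(-467084) + g(400, L)/(-177674) = 41725/(-467084) + (94 + 517 + I*√59)/(-177674) = 41725*(-1/467084) + (611 + I*√59)*(-1/177674) = -41725/467084 + (-611/177674 - I*√59/177674) = -3849417987/41494341308 - I*√59/177674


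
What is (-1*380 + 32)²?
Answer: 121104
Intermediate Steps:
(-1*380 + 32)² = (-380 + 32)² = (-348)² = 121104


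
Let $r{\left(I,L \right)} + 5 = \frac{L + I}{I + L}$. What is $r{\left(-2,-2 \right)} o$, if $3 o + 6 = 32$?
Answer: $- \frac{104}{3} \approx -34.667$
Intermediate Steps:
$r{\left(I,L \right)} = -4$ ($r{\left(I,L \right)} = -5 + \frac{L + I}{I + L} = -5 + \frac{I + L}{I + L} = -5 + 1 = -4$)
$o = \frac{26}{3}$ ($o = -2 + \frac{1}{3} \cdot 32 = -2 + \frac{32}{3} = \frac{26}{3} \approx 8.6667$)
$r{\left(-2,-2 \right)} o = \left(-4\right) \frac{26}{3} = - \frac{104}{3}$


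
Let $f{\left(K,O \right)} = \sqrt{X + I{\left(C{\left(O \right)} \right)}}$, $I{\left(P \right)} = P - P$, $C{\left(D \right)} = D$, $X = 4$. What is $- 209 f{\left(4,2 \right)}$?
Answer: $-418$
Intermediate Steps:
$I{\left(P \right)} = 0$
$f{\left(K,O \right)} = 2$ ($f{\left(K,O \right)} = \sqrt{4 + 0} = \sqrt{4} = 2$)
$- 209 f{\left(4,2 \right)} = \left(-209\right) 2 = -418$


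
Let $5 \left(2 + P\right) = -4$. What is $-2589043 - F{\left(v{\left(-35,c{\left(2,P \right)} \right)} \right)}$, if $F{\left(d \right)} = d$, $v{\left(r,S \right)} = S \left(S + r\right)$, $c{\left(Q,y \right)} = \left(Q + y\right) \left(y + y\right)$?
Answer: $- \frac{1618066419}{625} \approx -2.5889 \cdot 10^{6}$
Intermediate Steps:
$P = - \frac{14}{5}$ ($P = -2 + \frac{1}{5} \left(-4\right) = -2 - \frac{4}{5} = - \frac{14}{5} \approx -2.8$)
$c{\left(Q,y \right)} = 2 y \left(Q + y\right)$ ($c{\left(Q,y \right)} = \left(Q + y\right) 2 y = 2 y \left(Q + y\right)$)
$-2589043 - F{\left(v{\left(-35,c{\left(2,P \right)} \right)} \right)} = -2589043 - 2 \left(- \frac{14}{5}\right) \left(2 - \frac{14}{5}\right) \left(2 \left(- \frac{14}{5}\right) \left(2 - \frac{14}{5}\right) - 35\right) = -2589043 - 2 \left(- \frac{14}{5}\right) \left(- \frac{4}{5}\right) \left(2 \left(- \frac{14}{5}\right) \left(- \frac{4}{5}\right) - 35\right) = -2589043 - \frac{112 \left(\frac{112}{25} - 35\right)}{25} = -2589043 - \frac{112}{25} \left(- \frac{763}{25}\right) = -2589043 - - \frac{85456}{625} = -2589043 + \frac{85456}{625} = - \frac{1618066419}{625}$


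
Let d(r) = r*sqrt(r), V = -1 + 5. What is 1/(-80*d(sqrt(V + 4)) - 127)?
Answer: -1/(127 + 320*2**(1/4)) ≈ -0.0019703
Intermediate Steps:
V = 4
d(r) = r**(3/2)
1/(-80*d(sqrt(V + 4)) - 127) = 1/(-80*(4 + 4)**(3/4) - 127) = 1/(-80*4*2**(1/4) - 127) = 1/(-320*2**(1/4) - 127) = 1/(-127 - 320*2**(1/4))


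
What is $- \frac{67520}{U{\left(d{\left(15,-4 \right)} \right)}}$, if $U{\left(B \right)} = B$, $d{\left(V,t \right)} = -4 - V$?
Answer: $\frac{67520}{19} \approx 3553.7$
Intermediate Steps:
$- \frac{67520}{U{\left(d{\left(15,-4 \right)} \right)}} = - \frac{67520}{-4 - 15} = - \frac{67520}{-19} = \left(-67520\right) \left(- \frac{1}{19}\right) = \frac{67520}{19}$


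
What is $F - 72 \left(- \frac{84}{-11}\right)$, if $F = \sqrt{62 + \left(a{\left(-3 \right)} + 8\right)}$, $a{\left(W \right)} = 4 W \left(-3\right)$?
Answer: $- \frac{6048}{11} + \sqrt{106} \approx -539.52$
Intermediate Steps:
$a{\left(W \right)} = - 12 W$
$F = \sqrt{106}$ ($F = \sqrt{62 + \left(\left(-12\right) \left(-3\right) + 8\right)} = \sqrt{62 + \left(36 + 8\right)} = \sqrt{62 + 44} = \sqrt{106} \approx 10.296$)
$F - 72 \left(- \frac{84}{-11}\right) = \sqrt{106} - 72 \left(- \frac{84}{-11}\right) = \sqrt{106} - 72 \left(\left(-84\right) \left(- \frac{1}{11}\right)\right) = \sqrt{106} - \frac{6048}{11} = - \frac{6048}{11} + \sqrt{106}$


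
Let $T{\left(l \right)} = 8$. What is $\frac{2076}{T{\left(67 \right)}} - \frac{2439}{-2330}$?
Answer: $\frac{303537}{1165} \approx 260.55$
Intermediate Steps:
$\frac{2076}{T{\left(67 \right)}} - \frac{2439}{-2330} = \frac{2076}{8} - \frac{2439}{-2330} = 2076 \cdot \frac{1}{8} - - \frac{2439}{2330} = \frac{519}{2} + \frac{2439}{2330} = \frac{303537}{1165}$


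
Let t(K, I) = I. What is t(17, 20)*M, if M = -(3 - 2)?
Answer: -20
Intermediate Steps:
M = -1 (M = -1*1 = -1)
t(17, 20)*M = 20*(-1) = -20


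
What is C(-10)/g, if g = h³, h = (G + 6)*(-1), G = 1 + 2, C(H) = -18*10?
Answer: 20/81 ≈ 0.24691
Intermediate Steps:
C(H) = -180
G = 3
h = -9 (h = (3 + 6)*(-1) = 9*(-1) = -9)
g = -729 (g = (-9)³ = -729)
C(-10)/g = -180/(-729) = -180*(-1/729) = 20/81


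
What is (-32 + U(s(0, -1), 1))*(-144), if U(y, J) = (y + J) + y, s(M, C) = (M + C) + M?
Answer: 4752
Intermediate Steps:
s(M, C) = C + 2*M (s(M, C) = (C + M) + M = C + 2*M)
U(y, J) = J + 2*y (U(y, J) = (J + y) + y = J + 2*y)
(-32 + U(s(0, -1), 1))*(-144) = (-32 + (1 + 2*(-1 + 2*0)))*(-144) = (-32 + (1 + 2*(-1 + 0)))*(-144) = (-32 + (1 + 2*(-1)))*(-144) = (-32 + (1 - 2))*(-144) = (-32 - 1)*(-144) = -33*(-144) = 4752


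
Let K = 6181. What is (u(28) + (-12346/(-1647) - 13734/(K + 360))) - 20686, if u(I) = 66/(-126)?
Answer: -1559588409737/75411189 ≈ -20681.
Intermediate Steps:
u(I) = -11/21 (u(I) = 66*(-1/126) = -11/21)
(u(28) + (-12346/(-1647) - 13734/(K + 360))) - 20686 = (-11/21 + (-12346/(-1647) - 13734/(6181 + 360))) - 20686 = (-11/21 + (-12346*(-1/1647) - 13734/6541)) - 20686 = (-11/21 + (12346/1647 - 13734*1/6541)) - 20686 = (-11/21 + (12346/1647 - 13734/6541)) - 20686 = (-11/21 + 58135288/10773027) - 20686 = 367445917/75411189 - 20686 = -1559588409737/75411189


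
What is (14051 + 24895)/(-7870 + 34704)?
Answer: 19473/13417 ≈ 1.4514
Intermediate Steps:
(14051 + 24895)/(-7870 + 34704) = 38946/26834 = 38946*(1/26834) = 19473/13417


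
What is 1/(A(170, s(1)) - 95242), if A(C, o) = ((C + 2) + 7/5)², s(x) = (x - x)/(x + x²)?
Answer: -25/1629361 ≈ -1.5343e-5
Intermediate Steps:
s(x) = 0 (s(x) = 0/(x + x²) = 0)
A(C, o) = (17/5 + C)² (A(C, o) = ((2 + C) + 7*(⅕))² = ((2 + C) + 7/5)² = (17/5 + C)²)
1/(A(170, s(1)) - 95242) = 1/((17 + 5*170)²/25 - 95242) = 1/((17 + 850)²/25 - 95242) = 1/((1/25)*867² - 95242) = 1/((1/25)*751689 - 95242) = 1/(751689/25 - 95242) = 1/(-1629361/25) = -25/1629361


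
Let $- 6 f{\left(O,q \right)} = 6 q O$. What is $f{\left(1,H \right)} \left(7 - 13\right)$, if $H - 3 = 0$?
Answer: $18$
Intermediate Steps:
$H = 3$ ($H = 3 + 0 = 3$)
$f{\left(O,q \right)} = - O q$ ($f{\left(O,q \right)} = - \frac{6 q O}{6} = - \frac{6 O q}{6} = - O q$)
$f{\left(1,H \right)} \left(7 - 13\right) = \left(-1\right) 1 \cdot 3 \left(7 - 13\right) = \left(-3\right) \left(-6\right) = 18$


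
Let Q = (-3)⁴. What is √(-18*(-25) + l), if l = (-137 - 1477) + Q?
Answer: 19*I*√3 ≈ 32.909*I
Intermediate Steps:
Q = 81
l = -1533 (l = (-137 - 1477) + 81 = -1614 + 81 = -1533)
√(-18*(-25) + l) = √(-18*(-25) - 1533) = √(450 - 1533) = √(-1083) = 19*I*√3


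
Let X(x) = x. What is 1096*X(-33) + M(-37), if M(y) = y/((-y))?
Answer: -36169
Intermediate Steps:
M(y) = -1 (M(y) = y*(-1/y) = -1)
1096*X(-33) + M(-37) = 1096*(-33) - 1 = -36168 - 1 = -36169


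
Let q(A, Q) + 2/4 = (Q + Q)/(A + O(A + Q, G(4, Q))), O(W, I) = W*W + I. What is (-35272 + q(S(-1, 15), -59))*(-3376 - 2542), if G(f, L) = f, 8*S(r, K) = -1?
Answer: 46753598331671/223977 ≈ 2.0874e+8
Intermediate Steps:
S(r, K) = -⅛ (S(r, K) = (⅛)*(-1) = -⅛)
O(W, I) = I + W² (O(W, I) = W² + I = I + W²)
q(A, Q) = -½ + 2*Q/(4 + A + (A + Q)²) (q(A, Q) = -½ + (Q + Q)/(A + (4 + (A + Q)²)) = -½ + (2*Q)/(4 + A + (A + Q)²) = -½ + 2*Q/(4 + A + (A + Q)²))
(-35272 + q(S(-1, 15), -59))*(-3376 - 2542) = (-35272 + (-4 - 1*(-⅛) - (-⅛ - 59)² + 4*(-59))/(2*(4 - ⅛ + (-⅛ - 59)²)))*(-3376 - 2542) = (-35272 + (-4 + ⅛ - (-473/8)² - 236)/(2*(4 - ⅛ + (-473/8)²)))*(-5918) = (-35272 + (-4 + ⅛ - 1*223729/64 - 236)/(2*(4 - ⅛ + 223729/64)))*(-5918) = (-35272 + (-4 + ⅛ - 223729/64 - 236)/(2*(223977/64)))*(-5918) = (-35272 + (½)*(64/223977)*(-239081/64))*(-5918) = (-35272 - 239081/447954)*(-5918) = -15800472569/447954*(-5918) = 46753598331671/223977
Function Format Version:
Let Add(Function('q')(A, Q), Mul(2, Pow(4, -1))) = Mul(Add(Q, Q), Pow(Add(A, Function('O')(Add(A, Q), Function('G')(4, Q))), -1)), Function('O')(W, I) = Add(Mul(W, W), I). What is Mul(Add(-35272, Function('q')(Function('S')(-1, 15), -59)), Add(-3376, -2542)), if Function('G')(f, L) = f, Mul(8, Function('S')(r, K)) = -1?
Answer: Rational(46753598331671, 223977) ≈ 2.0874e+8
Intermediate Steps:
Function('S')(r, K) = Rational(-1, 8) (Function('S')(r, K) = Mul(Rational(1, 8), -1) = Rational(-1, 8))
Function('O')(W, I) = Add(I, Pow(W, 2)) (Function('O')(W, I) = Add(Pow(W, 2), I) = Add(I, Pow(W, 2)))
Function('q')(A, Q) = Add(Rational(-1, 2), Mul(2, Q, Pow(Add(4, A, Pow(Add(A, Q), 2)), -1))) (Function('q')(A, Q) = Add(Rational(-1, 2), Mul(Add(Q, Q), Pow(Add(A, Add(4, Pow(Add(A, Q), 2))), -1))) = Add(Rational(-1, 2), Mul(Mul(2, Q), Pow(Add(4, A, Pow(Add(A, Q), 2)), -1))) = Add(Rational(-1, 2), Mul(2, Q, Pow(Add(4, A, Pow(Add(A, Q), 2)), -1))))
Mul(Add(-35272, Function('q')(Function('S')(-1, 15), -59)), Add(-3376, -2542)) = Mul(Add(-35272, Mul(Rational(1, 2), Pow(Add(4, Rational(-1, 8), Pow(Add(Rational(-1, 8), -59), 2)), -1), Add(-4, Mul(-1, Rational(-1, 8)), Mul(-1, Pow(Add(Rational(-1, 8), -59), 2)), Mul(4, -59)))), Add(-3376, -2542)) = Mul(Add(-35272, Mul(Rational(1, 2), Pow(Add(4, Rational(-1, 8), Pow(Rational(-473, 8), 2)), -1), Add(-4, Rational(1, 8), Mul(-1, Pow(Rational(-473, 8), 2)), -236))), -5918) = Mul(Add(-35272, Mul(Rational(1, 2), Pow(Add(4, Rational(-1, 8), Rational(223729, 64)), -1), Add(-4, Rational(1, 8), Mul(-1, Rational(223729, 64)), -236))), -5918) = Mul(Add(-35272, Mul(Rational(1, 2), Pow(Rational(223977, 64), -1), Add(-4, Rational(1, 8), Rational(-223729, 64), -236))), -5918) = Mul(Add(-35272, Mul(Rational(1, 2), Rational(64, 223977), Rational(-239081, 64))), -5918) = Mul(Add(-35272, Rational(-239081, 447954)), -5918) = Mul(Rational(-15800472569, 447954), -5918) = Rational(46753598331671, 223977)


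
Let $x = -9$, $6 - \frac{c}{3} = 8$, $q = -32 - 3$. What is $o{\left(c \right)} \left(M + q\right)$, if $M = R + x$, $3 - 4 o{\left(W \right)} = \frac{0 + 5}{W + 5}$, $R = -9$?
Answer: $-106$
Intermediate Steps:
$q = -35$
$c = -6$ ($c = 18 - 24 = -6$)
$o{\left(W \right)} = \frac{3}{4} - \frac{5}{4 \left(5 + W\right)}$ ($o{\left(W \right)} = \frac{3}{4} - \frac{\left(0 + 5\right) \frac{1}{W + 5}}{4} = \frac{3}{4} - \frac{5 \frac{1}{5 + W}}{4} = \frac{3}{4} - \frac{5}{4 \left(5 + W\right)}$)
$M = -18$ ($M = -9 - 9 = -18$)
$o{\left(c \right)} \left(M + q\right) = \frac{10 + 3 \left(-6\right)}{4 \left(5 - 6\right)} \left(-18 - 35\right) = \frac{10 - 18}{4 \left(-1\right)} \left(-53\right) = \frac{1}{4} \left(-1\right) \left(-8\right) \left(-53\right) = 2 \left(-53\right) = -106$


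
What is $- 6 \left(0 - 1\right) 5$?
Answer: $30$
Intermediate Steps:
$- 6 \left(0 - 1\right) 5 = \left(-6\right) \left(-1\right) 5 = 6 \cdot 5 = 30$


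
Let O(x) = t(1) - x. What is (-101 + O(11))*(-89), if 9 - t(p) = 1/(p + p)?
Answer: 18423/2 ≈ 9211.5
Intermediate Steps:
t(p) = 9 - 1/(2*p) (t(p) = 9 - 1/(p + p) = 9 - 1/(2*p))
O(x) = 17/2 - x (O(x) = (9 - 1/2/1) - x = (9 - 1/2*1) - x = (9 - 1/2) - x = 17/2 - x)
(-101 + O(11))*(-89) = (-101 + (17/2 - 1*11))*(-89) = (-101 + (17/2 - 11))*(-89) = (-101 - 5/2)*(-89) = -207/2*(-89) = 18423/2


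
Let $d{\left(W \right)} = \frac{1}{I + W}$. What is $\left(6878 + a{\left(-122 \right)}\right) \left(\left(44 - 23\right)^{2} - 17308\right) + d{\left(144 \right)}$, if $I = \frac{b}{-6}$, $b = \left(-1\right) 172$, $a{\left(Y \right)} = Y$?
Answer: $- \frac{59027888133}{518} \approx -1.1395 \cdot 10^{8}$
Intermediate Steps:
$b = -172$
$I = \frac{86}{3}$ ($I = - \frac{172}{-6} = \left(-172\right) \left(- \frac{1}{6}\right) = \frac{86}{3} \approx 28.667$)
$d{\left(W \right)} = \frac{1}{\frac{86}{3} + W}$
$\left(6878 + a{\left(-122 \right)}\right) \left(\left(44 - 23\right)^{2} - 17308\right) + d{\left(144 \right)} = \left(6878 - 122\right) \left(\left(44 - 23\right)^{2} - 17308\right) + \frac{3}{86 + 3 \cdot 144} = 6756 \left(21^{2} - 17308\right) + \frac{3}{86 + 432} = 6756 \left(441 - 17308\right) + \frac{3}{518} = 6756 \left(-16867\right) + 3 \cdot \frac{1}{518} = -113953452 + \frac{3}{518} = - \frac{59027888133}{518}$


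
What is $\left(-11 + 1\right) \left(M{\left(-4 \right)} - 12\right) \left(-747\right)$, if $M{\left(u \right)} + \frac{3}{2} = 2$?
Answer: $-85905$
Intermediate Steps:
$M{\left(u \right)} = \frac{1}{2}$ ($M{\left(u \right)} = - \frac{3}{2} + 2 = \frac{1}{2}$)
$\left(-11 + 1\right) \left(M{\left(-4 \right)} - 12\right) \left(-747\right) = \left(-11 + 1\right) \left(\frac{1}{2} - 12\right) \left(-747\right) = - 10 \left(\frac{1}{2} - 12\right) \left(-747\right) = \left(-10\right) \left(- \frac{23}{2}\right) \left(-747\right) = 115 \left(-747\right) = -85905$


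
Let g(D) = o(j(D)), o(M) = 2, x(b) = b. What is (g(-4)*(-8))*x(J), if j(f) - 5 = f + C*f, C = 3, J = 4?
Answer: -64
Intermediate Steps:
j(f) = 5 + 4*f (j(f) = 5 + (f + 3*f) = 5 + 4*f)
g(D) = 2
(g(-4)*(-8))*x(J) = (2*(-8))*4 = -16*4 = -64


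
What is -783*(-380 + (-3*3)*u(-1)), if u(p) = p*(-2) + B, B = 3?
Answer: 332775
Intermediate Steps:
u(p) = 3 - 2*p (u(p) = p*(-2) + 3 = -2*p + 3 = 3 - 2*p)
-783*(-380 + (-3*3)*u(-1)) = -783*(-380 + (-3*3)*(3 - 2*(-1))) = -783*(-380 - 9*(3 + 2)) = -783*(-380 - 9*5) = -783*(-380 - 45) = -783*(-425) = 332775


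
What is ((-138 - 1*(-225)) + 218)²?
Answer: 93025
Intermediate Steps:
((-138 - 1*(-225)) + 218)² = ((-138 + 225) + 218)² = (87 + 218)² = 305² = 93025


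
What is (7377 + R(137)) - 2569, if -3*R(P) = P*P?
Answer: -4345/3 ≈ -1448.3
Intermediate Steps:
R(P) = -P**2/3 (R(P) = -P*P/3 = -P**2/3)
(7377 + R(137)) - 2569 = (7377 - 1/3*137**2) - 2569 = (7377 - 1/3*18769) - 2569 = (7377 - 18769/3) - 2569 = 3362/3 - 2569 = -4345/3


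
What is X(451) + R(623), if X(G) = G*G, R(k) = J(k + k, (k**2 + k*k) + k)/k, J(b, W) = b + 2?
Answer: 126720071/623 ≈ 2.0340e+5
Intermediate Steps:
J(b, W) = 2 + b
R(k) = (2 + 2*k)/k (R(k) = (2 + (k + k))/k = (2 + 2*k)/k)
X(G) = G**2
X(451) + R(623) = 451**2 + (2 + 2/623) = 203401 + (2 + 2*(1/623)) = 203401 + (2 + 2/623) = 203401 + 1248/623 = 126720071/623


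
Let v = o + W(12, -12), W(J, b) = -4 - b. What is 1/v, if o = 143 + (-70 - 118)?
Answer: -1/37 ≈ -0.027027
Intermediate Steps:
o = -45 (o = 143 - 188 = -45)
v = -37 (v = -45 + (-4 - 1*(-12)) = -45 + (-4 + 12) = -45 + 8 = -37)
1/v = 1/(-37) = -1/37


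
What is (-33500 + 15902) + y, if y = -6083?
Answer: -23681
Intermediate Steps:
(-33500 + 15902) + y = (-33500 + 15902) - 6083 = -17598 - 6083 = -23681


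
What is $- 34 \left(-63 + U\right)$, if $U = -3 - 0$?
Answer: $2244$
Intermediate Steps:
$U = -3$ ($U = -3 + 0 = -3$)
$- 34 \left(-63 + U\right) = - 34 \left(-63 - 3\right) = \left(-34\right) \left(-66\right) = 2244$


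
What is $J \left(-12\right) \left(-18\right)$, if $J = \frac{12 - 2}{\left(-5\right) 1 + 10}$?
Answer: $432$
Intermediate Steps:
$J = 2$ ($J = \frac{10}{-5 + 10} = \frac{10}{5} = 10 \cdot \frac{1}{5} = 2$)
$J \left(-12\right) \left(-18\right) = 2 \left(-12\right) \left(-18\right) = \left(-24\right) \left(-18\right) = 432$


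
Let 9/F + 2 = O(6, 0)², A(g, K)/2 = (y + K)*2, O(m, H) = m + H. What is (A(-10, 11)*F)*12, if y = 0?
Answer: 2376/17 ≈ 139.76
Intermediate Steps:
O(m, H) = H + m
A(g, K) = 4*K (A(g, K) = 2*((0 + K)*2) = 2*(K*2) = 2*(2*K) = 4*K)
F = 9/34 (F = 9/(-2 + (0 + 6)²) = 9/(-2 + 6²) = 9/(-2 + 36) = 9/34 ≈ 0.26471)
(A(-10, 11)*F)*12 = ((4*11)*(9/34))*12 = (44*(9/34))*12 = (198/17)*12 = 2376/17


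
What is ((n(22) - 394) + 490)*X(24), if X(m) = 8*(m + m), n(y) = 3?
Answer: 38016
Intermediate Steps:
X(m) = 16*m (X(m) = 8*(2*m) = 16*m)
((n(22) - 394) + 490)*X(24) = ((3 - 394) + 490)*(16*24) = (-391 + 490)*384 = 99*384 = 38016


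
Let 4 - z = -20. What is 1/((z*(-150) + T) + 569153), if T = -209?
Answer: 1/565344 ≈ 1.7688e-6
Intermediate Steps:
z = 24 (z = 4 - 1*(-20) = 4 + 20 = 24)
1/((z*(-150) + T) + 569153) = 1/((24*(-150) - 209) + 569153) = 1/((-3600 - 209) + 569153) = 1/(-3809 + 569153) = 1/565344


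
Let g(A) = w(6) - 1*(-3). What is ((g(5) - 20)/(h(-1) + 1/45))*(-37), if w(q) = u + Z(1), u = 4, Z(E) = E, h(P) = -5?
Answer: -4995/56 ≈ -89.196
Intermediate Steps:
w(q) = 5 (w(q) = 4 + 1 = 5)
g(A) = 8 (g(A) = 5 - 1*(-3) = 5 + 3 = 8)
((g(5) - 20)/(h(-1) + 1/45))*(-37) = ((8 - 20)/(-5 + 1/45))*(-37) = -12/(-5 + 1/45)*(-37) = -12/(-224/45)*(-37) = -12*(-45/224)*(-37) = (135/56)*(-37) = -4995/56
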